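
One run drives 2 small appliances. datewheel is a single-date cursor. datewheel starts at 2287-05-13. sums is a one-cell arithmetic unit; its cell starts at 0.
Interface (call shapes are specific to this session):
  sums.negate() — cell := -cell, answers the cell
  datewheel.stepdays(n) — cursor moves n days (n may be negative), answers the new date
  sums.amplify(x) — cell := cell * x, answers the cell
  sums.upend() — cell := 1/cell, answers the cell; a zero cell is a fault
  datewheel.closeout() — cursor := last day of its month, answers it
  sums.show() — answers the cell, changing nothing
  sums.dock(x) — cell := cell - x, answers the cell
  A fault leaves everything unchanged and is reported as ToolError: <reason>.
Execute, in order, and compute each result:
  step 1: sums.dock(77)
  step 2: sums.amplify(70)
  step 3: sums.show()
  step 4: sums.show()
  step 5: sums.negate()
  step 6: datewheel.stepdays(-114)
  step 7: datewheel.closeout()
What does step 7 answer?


~$ dock x=77
  -77
~$ amplify x=70
  -5390
~$ show
  -5390
~$ show
  -5390
~$ negate
  5390
~$ stepdays n=-114
  2287-01-19
~$ closeout
  2287-01-31

Answer: 2287-01-31


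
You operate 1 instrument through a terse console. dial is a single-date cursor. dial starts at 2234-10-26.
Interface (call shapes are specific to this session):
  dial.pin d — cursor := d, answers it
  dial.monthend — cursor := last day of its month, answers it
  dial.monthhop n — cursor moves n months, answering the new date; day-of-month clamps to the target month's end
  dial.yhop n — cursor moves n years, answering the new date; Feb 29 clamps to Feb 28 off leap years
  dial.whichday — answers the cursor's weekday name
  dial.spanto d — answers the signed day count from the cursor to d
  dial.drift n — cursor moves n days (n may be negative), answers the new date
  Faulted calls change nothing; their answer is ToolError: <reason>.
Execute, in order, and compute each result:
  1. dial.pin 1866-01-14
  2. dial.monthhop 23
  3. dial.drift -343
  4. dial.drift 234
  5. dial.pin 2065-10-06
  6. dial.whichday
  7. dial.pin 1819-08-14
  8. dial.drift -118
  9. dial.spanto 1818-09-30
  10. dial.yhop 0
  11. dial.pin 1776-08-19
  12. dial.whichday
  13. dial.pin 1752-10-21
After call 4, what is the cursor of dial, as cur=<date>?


>> dial.pin(d=1866-01-14)
<< 1866-01-14
>> dial.monthhop(n=23)
<< 1867-12-14
>> dial.drift(n=-343)
<< 1867-01-05
>> dial.drift(n=234)
<< 1867-08-27
>> dial.pin(d=2065-10-06)
<< 2065-10-06
>> dial.whichday()
<< Tuesday
>> dial.pin(d=1819-08-14)
<< 1819-08-14
>> dial.drift(n=-118)
<< 1819-04-18
>> dial.spanto(d=1818-09-30)
<< -200
>> dial.yhop(n=0)
<< 1819-04-18
>> dial.pin(d=1776-08-19)
<< 1776-08-19
>> dial.whichday()
<< Monday
>> dial.pin(d=1752-10-21)
<< 1752-10-21

Answer: cur=1867-08-27


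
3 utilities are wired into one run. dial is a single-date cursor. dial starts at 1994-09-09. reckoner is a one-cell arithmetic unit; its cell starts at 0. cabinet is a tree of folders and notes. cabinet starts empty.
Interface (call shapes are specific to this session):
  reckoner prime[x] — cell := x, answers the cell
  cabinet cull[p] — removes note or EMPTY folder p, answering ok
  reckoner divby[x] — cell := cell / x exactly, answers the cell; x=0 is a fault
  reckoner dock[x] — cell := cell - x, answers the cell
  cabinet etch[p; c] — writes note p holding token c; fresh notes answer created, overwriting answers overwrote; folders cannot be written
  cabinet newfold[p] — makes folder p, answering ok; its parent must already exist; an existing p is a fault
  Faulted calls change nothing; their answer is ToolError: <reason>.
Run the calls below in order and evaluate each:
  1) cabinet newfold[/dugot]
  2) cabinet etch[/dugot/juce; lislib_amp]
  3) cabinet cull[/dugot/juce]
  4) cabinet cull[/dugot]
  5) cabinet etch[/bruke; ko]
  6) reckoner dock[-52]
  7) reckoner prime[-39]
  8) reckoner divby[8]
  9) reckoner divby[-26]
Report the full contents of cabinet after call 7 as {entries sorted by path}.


-> cabinet newfold(p=/dugot)
<- ok
-> cabinet etch(p=/dugot/juce, c=lislib_amp)
<- created
-> cabinet cull(p=/dugot/juce)
<- ok
-> cabinet cull(p=/dugot)
<- ok
-> cabinet etch(p=/bruke, c=ko)
<- created
-> reckoner dock(x=-52)
<- 52
-> reckoner prime(x=-39)
<- -39
-> reckoner divby(x=8)
<- -39/8
-> reckoner divby(x=-26)
<- 3/16

Answer: {bruke=ko}


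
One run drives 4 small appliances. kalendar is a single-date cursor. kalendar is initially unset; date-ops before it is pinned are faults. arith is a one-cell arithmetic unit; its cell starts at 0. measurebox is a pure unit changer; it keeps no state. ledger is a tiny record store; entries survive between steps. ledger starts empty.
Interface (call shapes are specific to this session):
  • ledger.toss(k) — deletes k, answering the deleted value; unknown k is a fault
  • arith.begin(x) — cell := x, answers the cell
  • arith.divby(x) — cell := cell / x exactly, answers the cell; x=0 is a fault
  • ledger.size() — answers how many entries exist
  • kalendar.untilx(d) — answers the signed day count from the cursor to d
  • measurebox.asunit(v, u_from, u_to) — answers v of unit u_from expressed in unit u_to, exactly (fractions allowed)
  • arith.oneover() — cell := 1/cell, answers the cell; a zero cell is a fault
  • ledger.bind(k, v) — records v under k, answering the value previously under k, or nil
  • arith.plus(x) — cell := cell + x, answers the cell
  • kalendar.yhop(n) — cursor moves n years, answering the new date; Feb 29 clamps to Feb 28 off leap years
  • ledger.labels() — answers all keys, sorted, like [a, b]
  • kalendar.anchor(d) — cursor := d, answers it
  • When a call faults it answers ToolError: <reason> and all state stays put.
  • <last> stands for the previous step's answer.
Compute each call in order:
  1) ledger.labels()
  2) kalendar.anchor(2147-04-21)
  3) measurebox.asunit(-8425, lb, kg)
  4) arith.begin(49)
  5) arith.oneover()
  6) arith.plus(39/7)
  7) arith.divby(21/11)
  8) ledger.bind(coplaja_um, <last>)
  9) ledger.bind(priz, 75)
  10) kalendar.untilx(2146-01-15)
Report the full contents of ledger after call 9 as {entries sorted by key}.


// 1. labels() -> []
// 2. anchor(2147-04-21) -> 2147-04-21
// 3. asunit(-8425, lb, kg) -> -15286062869/4000000
// 4. begin(49) -> 49
// 5. oneover() -> 1/49
// 6. plus(39/7) -> 274/49
// 7. divby(21/11) -> 3014/1029
// 8. bind(coplaja_um, <last>) -> nil
// 9. bind(priz, 75) -> nil
// 10. untilx(2146-01-15) -> -461

Answer: {coplaja_um=3014/1029, priz=75}


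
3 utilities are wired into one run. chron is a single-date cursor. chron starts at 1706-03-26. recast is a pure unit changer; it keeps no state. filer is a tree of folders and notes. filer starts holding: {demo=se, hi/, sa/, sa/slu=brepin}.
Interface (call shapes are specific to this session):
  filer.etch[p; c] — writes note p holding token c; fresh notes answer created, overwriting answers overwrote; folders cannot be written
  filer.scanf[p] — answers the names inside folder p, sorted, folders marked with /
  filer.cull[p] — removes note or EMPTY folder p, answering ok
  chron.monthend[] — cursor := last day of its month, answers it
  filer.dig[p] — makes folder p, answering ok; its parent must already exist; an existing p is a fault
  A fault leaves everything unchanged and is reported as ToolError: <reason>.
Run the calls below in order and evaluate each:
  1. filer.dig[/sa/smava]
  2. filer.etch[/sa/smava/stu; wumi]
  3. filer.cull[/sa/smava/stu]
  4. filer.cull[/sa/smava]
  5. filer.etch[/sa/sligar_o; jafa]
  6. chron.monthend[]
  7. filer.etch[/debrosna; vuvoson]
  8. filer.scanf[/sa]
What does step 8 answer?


>>> dig p='/sa/smava'
= ok
>>> etch p='/sa/smava/stu' c='wumi'
= created
>>> cull p='/sa/smava/stu'
= ok
>>> cull p='/sa/smava'
= ok
>>> etch p='/sa/sligar_o' c='jafa'
= created
>>> monthend
= 1706-03-31
>>> etch p='/debrosna' c='vuvoson'
= created
>>> scanf p='/sa'
= [sligar_o, slu]

Answer: [sligar_o, slu]


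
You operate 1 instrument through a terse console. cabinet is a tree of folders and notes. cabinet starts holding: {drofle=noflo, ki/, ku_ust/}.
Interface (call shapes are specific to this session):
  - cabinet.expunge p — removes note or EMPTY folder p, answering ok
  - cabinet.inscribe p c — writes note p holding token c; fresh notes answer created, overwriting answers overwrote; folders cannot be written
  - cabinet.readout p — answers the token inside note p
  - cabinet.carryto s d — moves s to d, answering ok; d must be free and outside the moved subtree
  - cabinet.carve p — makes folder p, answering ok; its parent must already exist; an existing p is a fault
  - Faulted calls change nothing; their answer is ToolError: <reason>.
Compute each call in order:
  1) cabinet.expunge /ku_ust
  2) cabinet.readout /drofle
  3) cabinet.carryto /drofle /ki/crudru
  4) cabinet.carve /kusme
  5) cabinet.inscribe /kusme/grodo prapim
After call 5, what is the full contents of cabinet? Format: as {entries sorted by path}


Answer: {ki/, ki/crudru=noflo, kusme/, kusme/grodo=prapim}

Derivation:
CALL expunge[p='/ku_ust']
RET  ok
CALL readout[p='/drofle']
RET  noflo
CALL carryto[s='/drofle'; d='/ki/crudru']
RET  ok
CALL carve[p='/kusme']
RET  ok
CALL inscribe[p='/kusme/grodo'; c='prapim']
RET  created


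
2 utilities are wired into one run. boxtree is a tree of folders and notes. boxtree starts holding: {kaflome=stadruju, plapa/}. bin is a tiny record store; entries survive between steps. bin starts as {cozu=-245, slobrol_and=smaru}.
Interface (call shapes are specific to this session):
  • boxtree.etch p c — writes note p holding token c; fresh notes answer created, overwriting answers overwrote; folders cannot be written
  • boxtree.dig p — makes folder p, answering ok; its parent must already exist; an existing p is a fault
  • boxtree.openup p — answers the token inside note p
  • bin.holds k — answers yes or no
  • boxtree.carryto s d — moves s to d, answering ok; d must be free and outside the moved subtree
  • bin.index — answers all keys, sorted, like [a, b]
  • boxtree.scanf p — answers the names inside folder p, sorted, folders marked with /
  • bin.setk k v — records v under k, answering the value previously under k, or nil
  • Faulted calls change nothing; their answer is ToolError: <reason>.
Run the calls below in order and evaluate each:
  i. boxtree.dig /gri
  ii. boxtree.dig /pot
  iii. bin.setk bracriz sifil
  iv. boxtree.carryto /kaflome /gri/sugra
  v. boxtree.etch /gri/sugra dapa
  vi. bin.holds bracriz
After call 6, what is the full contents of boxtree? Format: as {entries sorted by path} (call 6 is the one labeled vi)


Answer: {gri/, gri/sugra=dapa, plapa/, pot/}

Derivation:
-> boxtree.dig(p→/gri)
<- ok
-> boxtree.dig(p→/pot)
<- ok
-> bin.setk(k→bracriz, v→sifil)
<- nil
-> boxtree.carryto(s→/kaflome, d→/gri/sugra)
<- ok
-> boxtree.etch(p→/gri/sugra, c→dapa)
<- overwrote
-> bin.holds(k→bracriz)
<- yes


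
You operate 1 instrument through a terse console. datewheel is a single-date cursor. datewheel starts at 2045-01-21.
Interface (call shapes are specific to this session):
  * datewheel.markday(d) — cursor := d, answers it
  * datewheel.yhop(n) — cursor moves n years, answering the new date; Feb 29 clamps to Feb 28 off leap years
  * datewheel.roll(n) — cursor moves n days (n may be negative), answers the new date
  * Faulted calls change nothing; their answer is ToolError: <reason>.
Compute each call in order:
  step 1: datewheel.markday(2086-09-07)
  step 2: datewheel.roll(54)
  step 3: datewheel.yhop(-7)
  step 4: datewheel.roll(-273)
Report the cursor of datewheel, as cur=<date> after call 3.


I call markday on d→2086-09-07, yielding 2086-09-07.
Using roll on n→54, and observe 2086-10-31.
I run yhop on n→-7, — result: 2079-10-31.
I call roll on n→-273, → 2079-01-31.

Answer: cur=2079-10-31


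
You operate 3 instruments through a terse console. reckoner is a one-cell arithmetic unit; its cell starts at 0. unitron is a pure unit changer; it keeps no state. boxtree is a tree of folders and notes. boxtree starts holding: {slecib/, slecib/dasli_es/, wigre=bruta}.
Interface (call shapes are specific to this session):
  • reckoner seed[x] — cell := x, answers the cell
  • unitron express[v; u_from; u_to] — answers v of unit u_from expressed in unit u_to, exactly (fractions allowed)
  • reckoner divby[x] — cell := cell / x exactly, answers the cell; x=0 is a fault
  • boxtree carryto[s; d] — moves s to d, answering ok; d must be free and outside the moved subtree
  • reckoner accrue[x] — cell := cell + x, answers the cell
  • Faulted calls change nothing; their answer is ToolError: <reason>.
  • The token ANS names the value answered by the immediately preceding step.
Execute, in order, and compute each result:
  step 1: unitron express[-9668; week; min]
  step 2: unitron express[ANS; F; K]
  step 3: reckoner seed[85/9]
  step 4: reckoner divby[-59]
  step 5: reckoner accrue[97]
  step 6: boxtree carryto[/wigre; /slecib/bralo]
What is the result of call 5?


Answer: 51422/531

Derivation:
% unitron express(v→-9668, u_from→week, u_to→min) -> -97453440
% unitron express(v→ANS, u_from→F, u_to→K) -> -9745298033/180
% reckoner seed(x→85/9) -> 85/9
% reckoner divby(x→-59) -> -85/531
% reckoner accrue(x→97) -> 51422/531
% boxtree carryto(s→/wigre, d→/slecib/bralo) -> ok


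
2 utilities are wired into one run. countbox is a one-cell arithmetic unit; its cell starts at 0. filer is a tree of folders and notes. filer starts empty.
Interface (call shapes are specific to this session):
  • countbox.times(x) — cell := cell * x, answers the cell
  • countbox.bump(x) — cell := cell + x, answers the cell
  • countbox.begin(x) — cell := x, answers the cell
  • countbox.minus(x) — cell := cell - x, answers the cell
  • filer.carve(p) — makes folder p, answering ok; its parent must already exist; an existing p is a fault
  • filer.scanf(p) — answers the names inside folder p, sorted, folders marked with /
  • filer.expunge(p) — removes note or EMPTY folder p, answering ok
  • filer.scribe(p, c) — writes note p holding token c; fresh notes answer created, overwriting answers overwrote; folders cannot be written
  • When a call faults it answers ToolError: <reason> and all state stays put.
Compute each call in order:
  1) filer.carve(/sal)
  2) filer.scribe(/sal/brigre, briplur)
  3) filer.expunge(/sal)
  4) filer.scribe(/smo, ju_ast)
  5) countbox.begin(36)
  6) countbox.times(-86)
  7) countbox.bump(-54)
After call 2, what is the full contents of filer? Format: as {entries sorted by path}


Answer: {sal/, sal/brigre=briplur}

Derivation:
! 1. filer.carve(p=/sal) ~> ok
! 2. filer.scribe(p=/sal/brigre, c=briplur) ~> created
! 3. filer.expunge(p=/sal) ~> ToolError: not empty
! 4. filer.scribe(p=/smo, c=ju_ast) ~> created
! 5. countbox.begin(x=36) ~> 36
! 6. countbox.times(x=-86) ~> -3096
! 7. countbox.bump(x=-54) ~> -3150


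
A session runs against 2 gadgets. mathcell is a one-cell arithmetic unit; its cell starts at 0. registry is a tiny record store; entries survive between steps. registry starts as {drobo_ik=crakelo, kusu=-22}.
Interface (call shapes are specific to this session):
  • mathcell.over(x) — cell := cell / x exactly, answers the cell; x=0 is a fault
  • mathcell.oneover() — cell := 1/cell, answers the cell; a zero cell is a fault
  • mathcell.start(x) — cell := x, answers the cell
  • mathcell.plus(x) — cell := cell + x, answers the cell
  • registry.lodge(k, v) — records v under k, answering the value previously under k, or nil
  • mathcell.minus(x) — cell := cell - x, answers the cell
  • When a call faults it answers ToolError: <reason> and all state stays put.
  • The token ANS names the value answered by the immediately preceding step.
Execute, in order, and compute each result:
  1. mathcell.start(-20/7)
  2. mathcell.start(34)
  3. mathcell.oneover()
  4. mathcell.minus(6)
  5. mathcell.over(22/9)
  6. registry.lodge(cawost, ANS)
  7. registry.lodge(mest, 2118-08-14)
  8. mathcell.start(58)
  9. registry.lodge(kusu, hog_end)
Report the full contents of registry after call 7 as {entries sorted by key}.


Then mathcell.start with x=-20/7, giving -20/7.
Then mathcell.start with x=34, — result: 34.
Then mathcell.oneover(), giving 1/34.
I run mathcell.minus with x=6, and see -203/34.
Then mathcell.over with x=22/9, — result: -1827/748.
Using registry.lodge with k=cawost, v=ANS: nil.
Using registry.lodge with k=mest, v=2118-08-14, giving nil.
Then mathcell.start with x=58, — result: 58.
Using registry.lodge with k=kusu, v=hog_end, and observe -22.

Answer: {cawost=-1827/748, drobo_ik=crakelo, kusu=-22, mest=2118-08-14}


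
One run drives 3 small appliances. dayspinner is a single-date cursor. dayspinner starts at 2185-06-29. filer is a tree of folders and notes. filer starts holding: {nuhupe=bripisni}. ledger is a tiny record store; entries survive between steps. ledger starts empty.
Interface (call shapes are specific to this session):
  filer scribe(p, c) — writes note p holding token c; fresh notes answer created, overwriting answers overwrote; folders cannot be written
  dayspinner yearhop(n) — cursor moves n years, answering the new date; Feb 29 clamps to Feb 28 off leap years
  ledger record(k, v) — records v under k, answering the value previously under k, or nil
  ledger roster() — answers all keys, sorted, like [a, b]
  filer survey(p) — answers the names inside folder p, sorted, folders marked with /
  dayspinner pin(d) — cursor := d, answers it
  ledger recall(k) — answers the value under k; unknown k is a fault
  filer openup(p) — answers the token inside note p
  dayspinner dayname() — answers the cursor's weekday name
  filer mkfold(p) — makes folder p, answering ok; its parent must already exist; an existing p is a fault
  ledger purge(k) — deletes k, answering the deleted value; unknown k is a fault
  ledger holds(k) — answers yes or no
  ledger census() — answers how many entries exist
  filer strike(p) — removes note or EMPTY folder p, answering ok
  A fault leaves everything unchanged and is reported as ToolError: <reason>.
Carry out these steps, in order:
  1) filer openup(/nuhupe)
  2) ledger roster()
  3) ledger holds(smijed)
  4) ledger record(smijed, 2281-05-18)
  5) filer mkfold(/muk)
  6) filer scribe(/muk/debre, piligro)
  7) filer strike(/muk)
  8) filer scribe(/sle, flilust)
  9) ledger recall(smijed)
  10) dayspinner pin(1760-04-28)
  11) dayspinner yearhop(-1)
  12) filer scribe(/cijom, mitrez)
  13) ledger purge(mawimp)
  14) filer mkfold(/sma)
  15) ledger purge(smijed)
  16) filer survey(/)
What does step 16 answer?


Do: filer openup[p=/nuhupe]
See: bripisni
Do: ledger roster[]
See: []
Do: ledger holds[k=smijed]
See: no
Do: ledger record[k=smijed; v=2281-05-18]
See: nil
Do: filer mkfold[p=/muk]
See: ok
Do: filer scribe[p=/muk/debre; c=piligro]
See: created
Do: filer strike[p=/muk]
See: ToolError: not empty
Do: filer scribe[p=/sle; c=flilust]
See: created
Do: ledger recall[k=smijed]
See: 2281-05-18
Do: dayspinner pin[d=1760-04-28]
See: 1760-04-28
Do: dayspinner yearhop[n=-1]
See: 1759-04-28
Do: filer scribe[p=/cijom; c=mitrez]
See: created
Do: ledger purge[k=mawimp]
See: ToolError: no such key mawimp
Do: filer mkfold[p=/sma]
See: ok
Do: ledger purge[k=smijed]
See: 2281-05-18
Do: filer survey[p=/]
See: [cijom, muk/, nuhupe, sle, sma/]

Answer: [cijom, muk/, nuhupe, sle, sma/]


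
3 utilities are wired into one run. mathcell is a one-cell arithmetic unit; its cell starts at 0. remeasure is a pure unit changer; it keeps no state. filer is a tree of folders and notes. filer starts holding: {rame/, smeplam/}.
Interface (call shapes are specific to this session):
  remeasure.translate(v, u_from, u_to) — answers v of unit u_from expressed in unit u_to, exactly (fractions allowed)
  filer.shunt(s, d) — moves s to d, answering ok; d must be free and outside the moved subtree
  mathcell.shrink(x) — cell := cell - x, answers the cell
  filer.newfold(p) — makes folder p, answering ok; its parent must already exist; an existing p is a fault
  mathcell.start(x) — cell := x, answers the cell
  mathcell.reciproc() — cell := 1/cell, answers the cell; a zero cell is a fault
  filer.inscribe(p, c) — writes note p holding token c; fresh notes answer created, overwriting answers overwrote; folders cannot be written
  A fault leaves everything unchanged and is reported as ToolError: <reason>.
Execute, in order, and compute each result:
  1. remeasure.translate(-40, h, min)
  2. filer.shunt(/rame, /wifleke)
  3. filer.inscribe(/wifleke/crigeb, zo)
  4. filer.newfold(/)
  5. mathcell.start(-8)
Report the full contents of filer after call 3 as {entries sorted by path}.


Answer: {smeplam/, wifleke/, wifleke/crigeb=zo}

Derivation:
I call translate passing v: -40, u_from: h, u_to: min, which returns -2400.
I call shunt passing s: /rame, d: /wifleke, which returns ok.
Next I call inscribe passing p: /wifleke/crigeb, c: zo, yielding created.
I call newfold passing p: /, giving ToolError: exists.
I try start passing x: -8, — result: -8.


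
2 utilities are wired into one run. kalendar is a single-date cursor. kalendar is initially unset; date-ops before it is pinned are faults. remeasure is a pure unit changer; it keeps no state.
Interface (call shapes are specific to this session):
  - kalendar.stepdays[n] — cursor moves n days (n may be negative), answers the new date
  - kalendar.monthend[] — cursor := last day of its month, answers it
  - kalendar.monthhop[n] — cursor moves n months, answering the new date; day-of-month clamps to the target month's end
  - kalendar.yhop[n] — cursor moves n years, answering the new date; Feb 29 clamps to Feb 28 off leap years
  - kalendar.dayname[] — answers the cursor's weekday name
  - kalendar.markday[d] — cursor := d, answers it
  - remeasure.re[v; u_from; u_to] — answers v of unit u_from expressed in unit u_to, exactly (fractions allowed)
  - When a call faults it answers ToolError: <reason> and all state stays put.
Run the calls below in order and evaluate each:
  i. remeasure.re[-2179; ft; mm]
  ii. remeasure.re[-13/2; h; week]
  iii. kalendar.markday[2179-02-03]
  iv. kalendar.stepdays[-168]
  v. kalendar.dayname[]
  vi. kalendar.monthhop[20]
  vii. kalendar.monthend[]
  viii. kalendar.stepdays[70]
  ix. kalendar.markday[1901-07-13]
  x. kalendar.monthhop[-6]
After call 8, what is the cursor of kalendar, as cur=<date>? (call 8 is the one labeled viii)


→ remeasure.re(v→-2179, u_from→ft, u_to→mm)
← -3320796/5
→ remeasure.re(v→-13/2, u_from→h, u_to→week)
← -13/336
→ kalendar.markday(d→2179-02-03)
← 2179-02-03
→ kalendar.stepdays(n→-168)
← 2178-08-19
→ kalendar.dayname()
← Wednesday
→ kalendar.monthhop(n→20)
← 2180-04-19
→ kalendar.monthend()
← 2180-04-30
→ kalendar.stepdays(n→70)
← 2180-07-09
→ kalendar.markday(d→1901-07-13)
← 1901-07-13
→ kalendar.monthhop(n→-6)
← 1901-01-13

Answer: cur=2180-07-09


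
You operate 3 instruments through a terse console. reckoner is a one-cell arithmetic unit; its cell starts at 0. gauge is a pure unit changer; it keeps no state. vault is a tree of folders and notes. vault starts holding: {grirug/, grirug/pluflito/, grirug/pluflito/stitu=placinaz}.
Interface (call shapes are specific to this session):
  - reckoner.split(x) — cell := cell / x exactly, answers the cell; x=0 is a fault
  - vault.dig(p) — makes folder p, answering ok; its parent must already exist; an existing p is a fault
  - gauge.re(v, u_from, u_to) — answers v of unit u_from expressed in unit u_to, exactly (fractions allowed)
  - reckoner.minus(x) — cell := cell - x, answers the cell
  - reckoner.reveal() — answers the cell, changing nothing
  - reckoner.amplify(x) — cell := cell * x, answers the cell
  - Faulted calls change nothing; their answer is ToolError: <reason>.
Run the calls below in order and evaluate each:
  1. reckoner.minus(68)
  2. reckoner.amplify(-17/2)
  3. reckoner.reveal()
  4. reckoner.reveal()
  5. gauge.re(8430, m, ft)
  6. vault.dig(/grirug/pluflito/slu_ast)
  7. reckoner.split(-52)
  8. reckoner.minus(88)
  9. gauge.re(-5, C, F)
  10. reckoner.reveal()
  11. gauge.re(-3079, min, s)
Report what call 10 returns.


Step: reckoner.minus[x→68]
Result: -68
Step: reckoner.amplify[x→-17/2]
Result: 578
Step: reckoner.reveal[]
Result: 578
Step: reckoner.reveal[]
Result: 578
Step: gauge.re[v→8430; u_from→m; u_to→ft]
Result: 3512500/127
Step: vault.dig[p→/grirug/pluflito/slu_ast]
Result: ok
Step: reckoner.split[x→-52]
Result: -289/26
Step: reckoner.minus[x→88]
Result: -2577/26
Step: gauge.re[v→-5; u_from→C; u_to→F]
Result: 23
Step: reckoner.reveal[]
Result: -2577/26
Step: gauge.re[v→-3079; u_from→min; u_to→s]
Result: -184740

Answer: -2577/26


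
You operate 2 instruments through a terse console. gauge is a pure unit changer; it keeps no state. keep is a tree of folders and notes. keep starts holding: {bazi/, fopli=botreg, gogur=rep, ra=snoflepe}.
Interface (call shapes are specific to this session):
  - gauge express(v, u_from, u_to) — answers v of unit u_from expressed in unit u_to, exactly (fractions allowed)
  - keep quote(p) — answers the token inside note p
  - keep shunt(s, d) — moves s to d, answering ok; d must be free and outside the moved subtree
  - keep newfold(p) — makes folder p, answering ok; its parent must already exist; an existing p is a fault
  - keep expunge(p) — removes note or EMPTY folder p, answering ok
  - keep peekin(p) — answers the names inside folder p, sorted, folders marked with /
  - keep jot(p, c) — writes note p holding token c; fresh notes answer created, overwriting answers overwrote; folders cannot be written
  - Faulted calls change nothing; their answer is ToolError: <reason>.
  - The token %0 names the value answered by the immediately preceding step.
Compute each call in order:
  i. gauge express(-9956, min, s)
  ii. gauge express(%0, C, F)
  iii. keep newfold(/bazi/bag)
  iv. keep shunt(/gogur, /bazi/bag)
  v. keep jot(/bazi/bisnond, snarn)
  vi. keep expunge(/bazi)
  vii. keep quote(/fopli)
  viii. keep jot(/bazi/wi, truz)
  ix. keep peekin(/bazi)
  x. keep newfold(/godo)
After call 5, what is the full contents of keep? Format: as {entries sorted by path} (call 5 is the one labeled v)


# 1. gauge express(v='-9956', u_from='min', u_to='s') -> -597360
# 2. gauge express(v='%0', u_from='C', u_to='F') -> -1075216
# 3. keep newfold(p='/bazi/bag') -> ok
# 4. keep shunt(s='/gogur', d='/bazi/bag') -> ToolError: exists
# 5. keep jot(p='/bazi/bisnond', c='snarn') -> created
# 6. keep expunge(p='/bazi') -> ToolError: not empty
# 7. keep quote(p='/fopli') -> botreg
# 8. keep jot(p='/bazi/wi', c='truz') -> created
# 9. keep peekin(p='/bazi') -> [bag/, bisnond, wi]
# 10. keep newfold(p='/godo') -> ok

Answer: {bazi/, bazi/bag/, bazi/bisnond=snarn, fopli=botreg, gogur=rep, ra=snoflepe}


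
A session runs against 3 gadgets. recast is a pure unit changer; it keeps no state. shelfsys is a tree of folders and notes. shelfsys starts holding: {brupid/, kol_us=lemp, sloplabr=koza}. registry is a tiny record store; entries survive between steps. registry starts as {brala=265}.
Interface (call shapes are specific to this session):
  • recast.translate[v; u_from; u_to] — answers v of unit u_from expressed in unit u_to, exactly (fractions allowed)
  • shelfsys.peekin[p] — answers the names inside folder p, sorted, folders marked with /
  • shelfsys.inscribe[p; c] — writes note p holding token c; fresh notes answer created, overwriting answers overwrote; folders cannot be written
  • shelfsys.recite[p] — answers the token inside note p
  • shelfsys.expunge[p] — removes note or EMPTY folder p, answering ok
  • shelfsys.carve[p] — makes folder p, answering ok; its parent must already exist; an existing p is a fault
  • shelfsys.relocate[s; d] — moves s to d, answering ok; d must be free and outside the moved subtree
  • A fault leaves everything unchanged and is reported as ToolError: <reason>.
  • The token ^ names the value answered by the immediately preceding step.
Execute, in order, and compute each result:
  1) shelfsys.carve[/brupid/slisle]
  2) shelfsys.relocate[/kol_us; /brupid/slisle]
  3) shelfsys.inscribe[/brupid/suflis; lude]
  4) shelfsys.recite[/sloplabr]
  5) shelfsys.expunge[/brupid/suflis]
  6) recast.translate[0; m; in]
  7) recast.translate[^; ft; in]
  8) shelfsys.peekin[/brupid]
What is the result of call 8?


>> shelfsys.carve(p='/brupid/slisle')
<< ok
>> shelfsys.relocate(s='/kol_us', d='/brupid/slisle')
<< ToolError: exists
>> shelfsys.inscribe(p='/brupid/suflis', c='lude')
<< created
>> shelfsys.recite(p='/sloplabr')
<< koza
>> shelfsys.expunge(p='/brupid/suflis')
<< ok
>> recast.translate(v='0', u_from='m', u_to='in')
<< 0
>> recast.translate(v='^', u_from='ft', u_to='in')
<< 0
>> shelfsys.peekin(p='/brupid')
<< [slisle/]

Answer: [slisle/]


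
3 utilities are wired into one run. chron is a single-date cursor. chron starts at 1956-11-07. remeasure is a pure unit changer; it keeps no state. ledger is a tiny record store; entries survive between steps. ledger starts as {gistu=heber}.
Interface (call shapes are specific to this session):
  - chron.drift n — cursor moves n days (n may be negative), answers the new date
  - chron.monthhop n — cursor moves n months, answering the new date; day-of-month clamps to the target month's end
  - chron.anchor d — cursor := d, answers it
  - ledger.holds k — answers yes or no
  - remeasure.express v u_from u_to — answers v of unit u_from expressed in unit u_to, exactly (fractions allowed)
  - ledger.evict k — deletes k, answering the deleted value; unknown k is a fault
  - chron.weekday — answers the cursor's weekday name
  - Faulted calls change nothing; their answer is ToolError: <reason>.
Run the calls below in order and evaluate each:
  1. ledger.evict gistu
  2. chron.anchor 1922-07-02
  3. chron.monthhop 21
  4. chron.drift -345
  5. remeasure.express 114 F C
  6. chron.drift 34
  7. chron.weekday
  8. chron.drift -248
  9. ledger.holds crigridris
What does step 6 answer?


Answer: 1923-05-27

Derivation:
>> evict(k='gistu')
<< heber
>> anchor(d='1922-07-02')
<< 1922-07-02
>> monthhop(n='21')
<< 1924-04-02
>> drift(n='-345')
<< 1923-04-23
>> express(v='114', u_from='F', u_to='C')
<< 410/9
>> drift(n='34')
<< 1923-05-27
>> weekday()
<< Sunday
>> drift(n='-248')
<< 1922-09-21
>> holds(k='crigridris')
<< no


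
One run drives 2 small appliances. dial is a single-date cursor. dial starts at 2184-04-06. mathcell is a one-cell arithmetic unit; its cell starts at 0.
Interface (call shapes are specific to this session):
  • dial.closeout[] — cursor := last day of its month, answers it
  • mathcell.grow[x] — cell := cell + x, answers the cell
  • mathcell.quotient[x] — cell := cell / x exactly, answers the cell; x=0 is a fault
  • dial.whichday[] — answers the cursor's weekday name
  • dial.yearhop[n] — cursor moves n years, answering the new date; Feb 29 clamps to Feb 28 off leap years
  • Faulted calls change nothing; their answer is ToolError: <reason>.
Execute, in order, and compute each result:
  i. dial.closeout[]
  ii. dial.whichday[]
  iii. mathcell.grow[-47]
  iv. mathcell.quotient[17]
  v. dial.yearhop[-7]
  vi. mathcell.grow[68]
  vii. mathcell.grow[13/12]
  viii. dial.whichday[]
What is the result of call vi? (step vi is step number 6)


CALL dial.closeout[]
RET  2184-04-30
CALL dial.whichday[]
RET  Friday
CALL mathcell.grow[-47]
RET  -47
CALL mathcell.quotient[17]
RET  -47/17
CALL dial.yearhop[-7]
RET  2177-04-30
CALL mathcell.grow[68]
RET  1109/17
CALL mathcell.grow[13/12]
RET  13529/204
CALL dial.whichday[]
RET  Wednesday

Answer: 1109/17


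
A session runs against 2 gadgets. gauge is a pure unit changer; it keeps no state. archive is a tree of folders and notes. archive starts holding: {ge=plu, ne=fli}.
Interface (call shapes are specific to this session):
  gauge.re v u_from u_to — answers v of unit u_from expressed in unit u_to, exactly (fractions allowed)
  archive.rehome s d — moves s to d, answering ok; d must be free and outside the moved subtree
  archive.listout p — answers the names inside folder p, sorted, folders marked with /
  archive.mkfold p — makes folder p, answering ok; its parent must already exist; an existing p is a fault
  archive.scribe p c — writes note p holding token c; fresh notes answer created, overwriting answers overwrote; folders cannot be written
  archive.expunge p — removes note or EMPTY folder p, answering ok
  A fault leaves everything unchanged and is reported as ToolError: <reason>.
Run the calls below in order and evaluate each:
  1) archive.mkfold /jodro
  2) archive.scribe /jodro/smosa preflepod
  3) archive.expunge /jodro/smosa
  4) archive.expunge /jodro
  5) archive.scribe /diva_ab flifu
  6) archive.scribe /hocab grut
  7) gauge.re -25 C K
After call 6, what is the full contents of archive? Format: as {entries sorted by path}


→ archive.mkfold(p→/jodro)
← ok
→ archive.scribe(p→/jodro/smosa, c→preflepod)
← created
→ archive.expunge(p→/jodro/smosa)
← ok
→ archive.expunge(p→/jodro)
← ok
→ archive.scribe(p→/diva_ab, c→flifu)
← created
→ archive.scribe(p→/hocab, c→grut)
← created
→ gauge.re(v→-25, u_from→C, u_to→K)
← 4963/20

Answer: {diva_ab=flifu, ge=plu, hocab=grut, ne=fli}


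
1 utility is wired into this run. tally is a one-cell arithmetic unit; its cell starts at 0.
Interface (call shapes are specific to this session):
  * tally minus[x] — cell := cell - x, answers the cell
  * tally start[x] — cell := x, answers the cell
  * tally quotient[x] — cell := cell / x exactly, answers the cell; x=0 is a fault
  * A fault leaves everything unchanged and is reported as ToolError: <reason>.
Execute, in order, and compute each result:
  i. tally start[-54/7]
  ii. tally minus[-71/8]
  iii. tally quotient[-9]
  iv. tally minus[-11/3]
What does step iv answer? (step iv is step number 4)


>>> tally start x→-54/7
:: -54/7
>>> tally minus x→-71/8
:: 65/56
>>> tally quotient x→-9
:: -65/504
>>> tally minus x→-11/3
:: 1783/504

Answer: 1783/504


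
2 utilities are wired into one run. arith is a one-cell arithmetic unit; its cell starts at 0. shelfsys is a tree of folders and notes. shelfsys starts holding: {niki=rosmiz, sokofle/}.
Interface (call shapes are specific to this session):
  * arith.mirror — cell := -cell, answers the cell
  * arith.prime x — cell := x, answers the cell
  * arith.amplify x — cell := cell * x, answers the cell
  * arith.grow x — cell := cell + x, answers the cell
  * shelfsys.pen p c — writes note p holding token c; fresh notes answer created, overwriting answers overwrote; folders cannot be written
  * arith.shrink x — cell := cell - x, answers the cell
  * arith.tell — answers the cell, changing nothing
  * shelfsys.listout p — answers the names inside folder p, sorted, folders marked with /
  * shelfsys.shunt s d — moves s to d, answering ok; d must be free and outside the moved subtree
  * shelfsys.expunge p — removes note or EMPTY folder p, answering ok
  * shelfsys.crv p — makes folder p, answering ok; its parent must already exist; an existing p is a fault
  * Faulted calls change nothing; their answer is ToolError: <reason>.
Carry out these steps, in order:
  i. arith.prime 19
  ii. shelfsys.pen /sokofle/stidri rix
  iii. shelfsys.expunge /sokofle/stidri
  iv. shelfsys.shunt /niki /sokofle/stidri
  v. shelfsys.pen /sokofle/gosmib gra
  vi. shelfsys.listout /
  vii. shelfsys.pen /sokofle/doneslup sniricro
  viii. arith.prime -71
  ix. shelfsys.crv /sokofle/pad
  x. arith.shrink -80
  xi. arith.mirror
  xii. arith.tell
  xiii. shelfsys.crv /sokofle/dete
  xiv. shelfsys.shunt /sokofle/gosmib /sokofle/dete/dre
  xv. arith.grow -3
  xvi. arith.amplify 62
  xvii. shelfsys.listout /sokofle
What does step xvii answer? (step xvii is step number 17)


Answer: [dete/, doneslup, pad/, stidri]

Derivation:
·→ arith.prime(19)
·← 19
·→ shelfsys.pen(/sokofle/stidri, rix)
·← created
·→ shelfsys.expunge(/sokofle/stidri)
·← ok
·→ shelfsys.shunt(/niki, /sokofle/stidri)
·← ok
·→ shelfsys.pen(/sokofle/gosmib, gra)
·← created
·→ shelfsys.listout(/)
·← [sokofle/]
·→ shelfsys.pen(/sokofle/doneslup, sniricro)
·← created
·→ arith.prime(-71)
·← -71
·→ shelfsys.crv(/sokofle/pad)
·← ok
·→ arith.shrink(-80)
·← 9
·→ arith.mirror()
·← -9
·→ arith.tell()
·← -9
·→ shelfsys.crv(/sokofle/dete)
·← ok
·→ shelfsys.shunt(/sokofle/gosmib, /sokofle/dete/dre)
·← ok
·→ arith.grow(-3)
·← -12
·→ arith.amplify(62)
·← -744
·→ shelfsys.listout(/sokofle)
·← [dete/, doneslup, pad/, stidri]


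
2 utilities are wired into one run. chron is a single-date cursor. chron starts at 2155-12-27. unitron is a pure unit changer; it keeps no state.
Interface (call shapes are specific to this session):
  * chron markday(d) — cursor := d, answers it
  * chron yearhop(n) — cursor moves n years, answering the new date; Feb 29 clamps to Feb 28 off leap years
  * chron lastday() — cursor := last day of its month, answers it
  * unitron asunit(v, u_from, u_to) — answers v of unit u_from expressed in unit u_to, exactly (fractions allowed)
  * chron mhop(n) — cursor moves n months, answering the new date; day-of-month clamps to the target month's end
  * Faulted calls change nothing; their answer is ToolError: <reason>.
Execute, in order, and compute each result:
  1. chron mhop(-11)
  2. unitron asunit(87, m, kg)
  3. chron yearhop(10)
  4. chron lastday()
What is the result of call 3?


Answer: 2165-01-27

Derivation:
;; chron mhop(n='-11') ~> 2155-01-27
;; unitron asunit(v='87', u_from='m', u_to='kg') ~> ToolError: incompatible units
;; chron yearhop(n='10') ~> 2165-01-27
;; chron lastday() ~> 2165-01-31


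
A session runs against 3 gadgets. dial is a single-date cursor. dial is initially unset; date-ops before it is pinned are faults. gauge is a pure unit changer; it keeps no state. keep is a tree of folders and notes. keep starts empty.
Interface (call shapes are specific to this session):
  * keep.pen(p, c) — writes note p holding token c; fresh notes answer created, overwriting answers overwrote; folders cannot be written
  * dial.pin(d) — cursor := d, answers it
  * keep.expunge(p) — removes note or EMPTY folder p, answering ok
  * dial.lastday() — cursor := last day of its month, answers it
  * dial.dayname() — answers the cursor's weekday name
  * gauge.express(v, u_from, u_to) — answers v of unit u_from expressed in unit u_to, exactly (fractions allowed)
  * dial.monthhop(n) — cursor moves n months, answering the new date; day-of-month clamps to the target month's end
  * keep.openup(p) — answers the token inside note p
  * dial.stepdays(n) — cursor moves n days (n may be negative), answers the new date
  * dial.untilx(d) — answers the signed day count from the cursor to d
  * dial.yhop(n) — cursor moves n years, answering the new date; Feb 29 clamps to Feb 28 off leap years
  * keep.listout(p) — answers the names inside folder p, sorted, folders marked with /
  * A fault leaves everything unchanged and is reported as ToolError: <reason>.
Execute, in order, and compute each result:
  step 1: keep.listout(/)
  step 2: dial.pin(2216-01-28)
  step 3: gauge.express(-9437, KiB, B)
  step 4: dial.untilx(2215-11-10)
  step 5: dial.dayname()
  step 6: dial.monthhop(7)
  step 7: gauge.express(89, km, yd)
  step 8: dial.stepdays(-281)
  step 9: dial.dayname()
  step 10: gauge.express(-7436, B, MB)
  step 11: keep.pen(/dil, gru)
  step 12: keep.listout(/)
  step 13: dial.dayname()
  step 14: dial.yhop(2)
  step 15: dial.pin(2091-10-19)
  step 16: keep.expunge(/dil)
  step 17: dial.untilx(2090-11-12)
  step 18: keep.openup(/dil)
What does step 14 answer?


→ keep.listout(p→/)
← []
→ dial.pin(d→2216-01-28)
← 2216-01-28
→ gauge.express(v→-9437, u_from→KiB, u_to→B)
← -9663488
→ dial.untilx(d→2215-11-10)
← -79
→ dial.dayname()
← Sunday
→ dial.monthhop(n→7)
← 2216-08-28
→ gauge.express(v→89, u_from→km, u_to→yd)
← 111250000/1143
→ dial.stepdays(n→-281)
← 2215-11-21
→ dial.dayname()
← Tuesday
→ gauge.express(v→-7436, u_from→B, u_to→MB)
← -1859/250000
→ keep.pen(p→/dil, c→gru)
← created
→ keep.listout(p→/)
← [dil]
→ dial.dayname()
← Tuesday
→ dial.yhop(n→2)
← 2217-11-21
→ dial.pin(d→2091-10-19)
← 2091-10-19
→ keep.expunge(p→/dil)
← ok
→ dial.untilx(d→2090-11-12)
← -341
→ keep.openup(p→/dil)
← ToolError: not found

Answer: 2217-11-21
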